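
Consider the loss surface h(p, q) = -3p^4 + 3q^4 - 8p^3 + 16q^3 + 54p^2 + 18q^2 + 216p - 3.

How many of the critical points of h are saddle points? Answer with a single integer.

5

h separates as a function of p plus a function of q, so ∇h=0 decouples.
∂h/∂p = -12(p - 3)(p + 2)(p + 3) = 0 at p ∈ {-3, -2, 3}; ∂h/∂q = 12q(q + 1)(q + 3) = 0 at q ∈ {-3, -1, 0}.
The Hessian is diagonal: diag(h_pp, h_qq). Second derivatives: h_pp(-3)=-72, h_pp(-2)=60, h_pp(3)=-360; h_qq(-3)=72, h_qq(-1)=-24, h_qq(0)=36.
Saddle points occur where the two diagonal entries have opposite signs: (-3, -3), (-3, 0), (-2, -1), (3, -3), (3, 0). Count: 5.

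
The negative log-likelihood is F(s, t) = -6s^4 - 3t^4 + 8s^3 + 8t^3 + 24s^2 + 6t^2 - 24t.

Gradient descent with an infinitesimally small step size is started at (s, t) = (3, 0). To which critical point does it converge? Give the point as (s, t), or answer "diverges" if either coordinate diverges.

diverges

F is separable, so gradient descent decouples: s follows -∂F/∂s, t follows -∂F/∂t.
∂F/∂s = -24s(s - 2)(s + 1); at s=3 this is -288, so s increases.
∂F/∂t = -12(t - 2)(t - 1)(t + 1); at t=0 this is -24, so t increases.
The s-coordinate has no critical point in that direction and runs off to infinity.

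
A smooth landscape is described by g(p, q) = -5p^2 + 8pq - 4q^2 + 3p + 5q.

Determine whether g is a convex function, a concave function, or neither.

concave

g is quadratic, so its Hessian is the constant matrix H = [[-10, 8], [8, -8]].
det(H) = 16, tr(H) = -18.
det(H) > 0 and tr(H) < 0, so H is negative definite everywhere: concave.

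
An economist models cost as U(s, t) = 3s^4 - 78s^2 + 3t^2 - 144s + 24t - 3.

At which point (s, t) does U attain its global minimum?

(4, -4)

U(s,t) separates as P(s) + Q(t) − 3, so its minimum is min P + min Q − 3.
P'(s) = 12(s - 4)(s + 1)(s + 3) vanishes at s ∈ {-3, -1, 4}; Q'(t) = 6(t + 4) vanishes at t ∈ {-4}.
Local minima of P (where P''>0): P(-3)=-27, P(4)=-1056. Local minima of Q: Q(-4)=-48.
So the global minimum of U is P(4) + Q(-4) − 3 = -1056 − 48 − 3 = -1107, attained at (4, -4).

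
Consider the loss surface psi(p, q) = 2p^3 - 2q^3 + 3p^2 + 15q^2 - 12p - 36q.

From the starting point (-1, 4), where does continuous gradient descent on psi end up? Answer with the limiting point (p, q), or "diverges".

psi is separable, so gradient descent decouples: p follows -∂psi/∂p, q follows -∂psi/∂q.
∂psi/∂p = 6(p - 1)(p + 2); at p=-1 this is -12, so p increases.
∂psi/∂q = -6(q - 3)(q - 2); at q=4 this is -12, so q increases.
The q-coordinate has no critical point in that direction and runs off to infinity.

diverges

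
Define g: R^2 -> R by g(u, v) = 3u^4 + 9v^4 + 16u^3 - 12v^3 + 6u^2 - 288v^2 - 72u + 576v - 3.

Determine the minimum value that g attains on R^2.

g(u,v) separates as P(u) + Q(v) − 3, so its minimum is min P + min Q − 3.
P'(u) = 12(u - 1)(u + 2)(u + 3) vanishes at u ∈ {-3, -2, 1}; Q'(v) = 36(v - 4)(v - 1)(v + 4) vanishes at v ∈ {-4, 1, 4}.
Local minima of P (where P''>0): P(-3)=81, P(1)=-47. Local minima of Q: Q(-4)=-3840, Q(4)=-768.
So the global minimum of g is P(1) + Q(-4) − 3 = -47 − 3840 − 3 = -3890, attained at (1, -4).

-3890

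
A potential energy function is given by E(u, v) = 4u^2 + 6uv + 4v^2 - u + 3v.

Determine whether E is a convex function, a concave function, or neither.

convex

E is quadratic, so its Hessian is the constant matrix H = [[8, 6], [6, 8]].
det(H) = 28, tr(H) = 16.
det(H) > 0 and tr(H) > 0, so H is positive definite everywhere: convex.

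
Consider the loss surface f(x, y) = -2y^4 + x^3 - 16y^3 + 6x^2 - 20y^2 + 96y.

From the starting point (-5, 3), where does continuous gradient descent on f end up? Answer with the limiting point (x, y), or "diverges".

f is separable, so gradient descent decouples: x follows -∂f/∂x, y follows -∂f/∂y.
∂f/∂x = 3x(x + 4); at x=-5 this is 15, so x decreases.
∂f/∂y = -8(y - 1)(y + 3)(y + 4); at y=3 this is -672, so y increases.
The x-coordinate has no critical point in that direction and runs off to infinity.

diverges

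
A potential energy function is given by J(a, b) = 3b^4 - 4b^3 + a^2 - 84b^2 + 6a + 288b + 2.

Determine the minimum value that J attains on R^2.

-1479

J(a,b) separates as P(a) + Q(b) + 2, so its minimum is min P + min Q + 2.
P'(a) = 2a + 6 vanishes at a ∈ {-3}; Q'(b) = 12(b - 3)(b - 2)(b + 4) vanishes at b ∈ {-4, 2, 3}.
Local minima of P (where P''>0): P(-3)=-9. Local minima of Q: Q(-4)=-1472, Q(3)=243.
So the global minimum of J is P(-3) + Q(-4) + 2 = -9 − 1472 + 2 = -1479, attained at (-3, -4).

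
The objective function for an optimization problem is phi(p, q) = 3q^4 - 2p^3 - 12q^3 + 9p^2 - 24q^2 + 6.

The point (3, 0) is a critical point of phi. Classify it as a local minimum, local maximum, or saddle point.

The mixed partial ∂²phi/∂p∂q is 0, so the Hessian at any point is diag(phi_pp, phi_qq) = diag(6(-2p + 3), 12(3q^2 - 6q - 4)).
At (3, 0): H = diag(-18, -48).
Both eigenvalues are negative, so H is negative definite: a local maximum.

local maximum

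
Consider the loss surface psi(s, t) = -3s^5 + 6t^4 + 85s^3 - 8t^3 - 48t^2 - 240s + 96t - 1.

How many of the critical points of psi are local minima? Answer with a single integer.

psi separates as a function of s plus a function of t, so ∇psi=0 decouples.
∂psi/∂s = -15(s - 4)(s - 1)(s + 1)(s + 4) = 0 at s ∈ {-4, -1, 1, 4}; ∂psi/∂t = 24(t - 2)(t - 1)(t + 2) = 0 at t ∈ {-2, 1, 2}.
The Hessian is diagonal: diag(psi_ss, psi_tt). Second derivatives: psi_ss(-4)=1800, psi_ss(-1)=-450, psi_ss(1)=450, psi_ss(4)=-1800; psi_tt(-2)=288, psi_tt(1)=-72, psi_tt(2)=96.
Local minima occur where both diagonal entries positive: (-4, -2), (-4, 2), (1, -2), (1, 2). Count: 4.

4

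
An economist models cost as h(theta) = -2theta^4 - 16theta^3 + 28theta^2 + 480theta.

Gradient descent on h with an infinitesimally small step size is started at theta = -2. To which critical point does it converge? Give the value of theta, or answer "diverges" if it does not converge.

h'(theta) = -8(theta - 3)(theta + 4)(theta + 5), so h'(-2) = 240.
Gradient descent moves in the -h' direction, i.e. theta is decreasing.
The nearest critical point in that direction is theta = -4, where h'' = 56 > 0 (a local minimum). The iterate converges there.

-4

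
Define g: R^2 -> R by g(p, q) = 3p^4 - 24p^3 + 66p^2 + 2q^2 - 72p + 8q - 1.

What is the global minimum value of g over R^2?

g(p,q) separates as A(p) + B(q) − 1, so its minimum is min A + min B − 1.
A'(p) = 12(p - 3)(p - 2)(p - 1) vanishes at p ∈ {1, 2, 3}; B'(q) = 4q + 8 vanishes at q ∈ {-2}.
Local minima of A (where A''>0): A(1)=-27, A(3)=-27. Local minima of B: B(-2)=-8.
So the global minimum of g is A(1) + B(-2) − 1 = -27 − 8 − 1 = -36, attained at (1, -2).

-36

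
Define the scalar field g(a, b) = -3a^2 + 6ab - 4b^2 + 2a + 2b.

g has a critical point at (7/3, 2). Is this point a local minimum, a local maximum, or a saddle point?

local maximum

The Hessian of g is constant: H = [[-6, 6], [6, -8]].
det(H) = (-6)·(-8) − 6² = 12.
det(H) > 0 and tr(H) = -14 < 0, so H is negative definite and the point is a local maximum.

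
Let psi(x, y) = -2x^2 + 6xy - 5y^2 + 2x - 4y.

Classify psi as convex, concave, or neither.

psi is quadratic, so its Hessian is the constant matrix H = [[-4, 6], [6, -10]].
det(H) = 4, tr(H) = -14.
det(H) > 0 and tr(H) < 0, so H is negative definite everywhere: concave.

concave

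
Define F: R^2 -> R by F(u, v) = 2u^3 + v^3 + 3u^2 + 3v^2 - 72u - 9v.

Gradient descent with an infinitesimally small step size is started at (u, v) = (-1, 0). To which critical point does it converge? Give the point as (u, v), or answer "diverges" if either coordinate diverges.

F is separable, so gradient descent decouples: u follows -∂F/∂u, v follows -∂F/∂v.
∂F/∂u = 6(u - 3)(u + 4); at u=-1 this is -72, so u increases.
∂F/∂v = 3(v - 1)(v + 3); at v=0 this is -9, so v increases.
u converges to its nearest critical value 3 (a local min of the u-part); v converges to 1. The iterate converges to (3, 1).

(3, 1)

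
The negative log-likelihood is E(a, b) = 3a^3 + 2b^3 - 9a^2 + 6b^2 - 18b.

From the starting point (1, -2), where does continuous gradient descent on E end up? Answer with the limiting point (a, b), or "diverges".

(2, 1)

E is separable, so gradient descent decouples: a follows -∂E/∂a, b follows -∂E/∂b.
∂E/∂a = 9a(a - 2); at a=1 this is -9, so a increases.
∂E/∂b = 6(b - 1)(b + 3); at b=-2 this is -18, so b increases.
a converges to its nearest critical value 2 (a local min of the a-part); b converges to 1. The iterate converges to (2, 1).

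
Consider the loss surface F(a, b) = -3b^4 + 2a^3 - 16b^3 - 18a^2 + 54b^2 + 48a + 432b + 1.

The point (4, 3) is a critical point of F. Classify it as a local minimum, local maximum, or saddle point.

The mixed partial ∂²F/∂a∂b is 0, so the Hessian at any point is diag(F_aa, F_bb) = diag(12(a - 3), 12(-3b^2 - 8b + 9)).
At (4, 3): H = diag(12, -504).
The eigenvalues have opposite signs, so H is indefinite: a saddle point.

saddle point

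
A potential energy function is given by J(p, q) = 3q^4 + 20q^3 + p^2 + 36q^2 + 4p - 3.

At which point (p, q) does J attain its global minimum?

(-2, 0)

J(p,q) separates as A(p) + B(q) − 3, so its minimum is min A + min B − 3.
A'(p) = 2p + 4 vanishes at p ∈ {-2}; B'(q) = 12q(q + 2)(q + 3) vanishes at q ∈ {-3, -2, 0}.
Local minima of A (where A''>0): A(-2)=-4. Local minima of B: B(-3)=27, B(0)=0.
So the global minimum of J is A(-2) + B(0) − 3 = -4 + 0 − 3 = -7, attained at (-2, 0).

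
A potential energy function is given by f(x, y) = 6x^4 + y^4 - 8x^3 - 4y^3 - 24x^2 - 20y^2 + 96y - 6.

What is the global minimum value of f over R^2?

f(x,y) separates as P(x) + Q(y) − 6, so its minimum is min P + min Q − 6.
P'(x) = 24x(x - 2)(x + 1) vanishes at x ∈ {-1, 0, 2}; Q'(y) = 4(y - 4)(y - 2)(y + 3) vanishes at y ∈ {-3, 2, 4}.
Local minima of P (where P''>0): P(-1)=-10, P(2)=-64. Local minima of Q: Q(-3)=-279, Q(4)=64.
So the global minimum of f is P(2) + Q(-3) − 6 = -64 − 279 − 6 = -349, attained at (2, -3).

-349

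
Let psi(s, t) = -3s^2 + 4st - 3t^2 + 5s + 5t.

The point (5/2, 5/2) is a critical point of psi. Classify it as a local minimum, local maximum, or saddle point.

The Hessian of psi is constant: H = [[-6, 4], [4, -6]].
det(H) = (-6)·(-6) − 4² = 20.
det(H) > 0 and tr(H) = -12 < 0, so H is negative definite and the point is a local maximum.

local maximum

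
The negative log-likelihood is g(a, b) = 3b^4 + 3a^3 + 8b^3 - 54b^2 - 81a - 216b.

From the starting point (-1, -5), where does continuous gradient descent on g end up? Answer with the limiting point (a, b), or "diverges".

g is separable, so gradient descent decouples: a follows -∂g/∂a, b follows -∂g/∂b.
∂g/∂a = 9(a - 3)(a + 3); at a=-1 this is -72, so a increases.
∂g/∂b = 12(b - 3)(b + 2)(b + 3); at b=-5 this is -576, so b increases.
a converges to its nearest critical value 3 (a local min of the a-part); b converges to -3. The iterate converges to (3, -3).

(3, -3)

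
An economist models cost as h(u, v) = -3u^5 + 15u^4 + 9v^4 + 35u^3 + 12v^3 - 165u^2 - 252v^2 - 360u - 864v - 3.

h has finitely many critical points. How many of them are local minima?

h separates as a function of u plus a function of v, so ∇h=0 decouples.
∂h/∂u = -15(u - 4)(u - 3)(u + 1)(u + 2) = 0 at u ∈ {-2, -1, 3, 4}; ∂h/∂v = 36(v - 4)(v + 2)(v + 3) = 0 at v ∈ {-3, -2, 4}.
The Hessian is diagonal: diag(h_uu, h_vv). Second derivatives: h_uu(-2)=450, h_uu(-1)=-300, h_uu(3)=300, h_uu(4)=-450; h_vv(-3)=252, h_vv(-2)=-216, h_vv(4)=1512.
Local minima occur where both diagonal entries positive: (-2, -3), (-2, 4), (3, -3), (3, 4). Count: 4.

4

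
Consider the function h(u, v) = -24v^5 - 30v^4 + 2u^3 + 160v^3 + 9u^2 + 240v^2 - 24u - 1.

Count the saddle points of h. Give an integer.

4

h separates as a function of u plus a function of v, so ∇h=0 decouples.
∂h/∂u = 6(u - 1)(u + 4) = 0 at u ∈ {-4, 1}; ∂h/∂v = -120v(v - 2)(v + 1)(v + 2) = 0 at v ∈ {-2, -1, 0, 2}.
The Hessian is diagonal: diag(h_uu, h_vv). Second derivatives: h_uu(-4)=-30, h_uu(1)=30; h_vv(-2)=960, h_vv(-1)=-360, h_vv(0)=480, h_vv(2)=-2880.
Saddle points occur where the two diagonal entries have opposite signs: (-4, -2), (-4, 0), (1, -1), (1, 2). Count: 4.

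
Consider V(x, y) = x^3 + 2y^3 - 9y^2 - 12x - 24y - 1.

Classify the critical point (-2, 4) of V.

The mixed partial ∂²V/∂x∂y is 0, so the Hessian at any point is diag(V_xx, V_yy) = diag(6x, 6(2y - 3)).
At (-2, 4): H = diag(-12, 30).
The eigenvalues have opposite signs, so H is indefinite: a saddle point.

saddle point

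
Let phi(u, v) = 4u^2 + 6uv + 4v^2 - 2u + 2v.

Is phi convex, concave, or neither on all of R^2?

phi is quadratic, so its Hessian is the constant matrix H = [[8, 6], [6, 8]].
det(H) = 28, tr(H) = 16.
det(H) > 0 and tr(H) > 0, so H is positive definite everywhere: convex.

convex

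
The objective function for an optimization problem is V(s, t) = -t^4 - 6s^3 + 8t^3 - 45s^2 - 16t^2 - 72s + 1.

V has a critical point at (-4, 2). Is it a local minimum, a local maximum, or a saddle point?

local minimum

The mixed partial ∂²V/∂s∂t is 0, so the Hessian at any point is diag(V_ss, V_tt) = diag(-18(2s + 5), 4(-3t^2 + 12t - 8)).
At (-4, 2): H = diag(54, 16).
Both eigenvalues are positive, so H is positive definite: a local minimum.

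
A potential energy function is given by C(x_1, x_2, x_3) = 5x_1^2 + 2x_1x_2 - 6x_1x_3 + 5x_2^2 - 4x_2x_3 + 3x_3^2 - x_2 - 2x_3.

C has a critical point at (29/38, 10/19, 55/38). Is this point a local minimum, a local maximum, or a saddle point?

The Hessian is constant: H = [[10, 2, -6], [2, 10, -4], [-6, -4, 6]].
Leading principal minors: Δ₁ = 10, Δ₂ = 96, Δ₃ = 152.
All leading minors are positive, so H is positive definite: a local minimum.

local minimum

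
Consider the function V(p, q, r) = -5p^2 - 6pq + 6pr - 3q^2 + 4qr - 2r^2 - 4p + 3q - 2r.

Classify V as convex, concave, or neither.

V is quadratic, so its Hessian is the constant matrix H = [[-10, -6, 6], [-6, -6, 4], [6, 4, -4]].
Leading principal minors: -10, 24, -8.
Signs alternate −, +, − ⇒ H ≺ 0 ⇒ concave.

concave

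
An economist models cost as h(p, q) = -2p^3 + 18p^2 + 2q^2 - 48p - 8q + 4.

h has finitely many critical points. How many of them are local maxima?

h separates as a function of p plus a function of q, so ∇h=0 decouples.
∂h/∂p = -6(p - 4)(p - 2) = 0 at p ∈ {2, 4}; ∂h/∂q = 4(q - 2) = 0 at q ∈ {2}.
The Hessian is diagonal: diag(h_pp, h_qq). Second derivatives: h_pp(2)=12, h_pp(4)=-12; h_qq(2)=4.
Local maxima occur where both diagonal entries negative: none. Count: 0.

0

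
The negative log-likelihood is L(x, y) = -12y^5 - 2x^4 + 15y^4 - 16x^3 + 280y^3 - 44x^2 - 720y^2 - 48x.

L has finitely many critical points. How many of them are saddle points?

L separates as a function of x plus a function of y, so ∇L=0 decouples.
∂L/∂x = -8(x + 1)(x + 2)(x + 3) = 0 at x ∈ {-3, -2, -1}; ∂L/∂y = -60y(y - 3)(y - 2)(y + 4) = 0 at y ∈ {-4, 0, 2, 3}.
The Hessian is diagonal: diag(L_xx, L_yy). Second derivatives: L_xx(-3)=-16, L_xx(-2)=8, L_xx(-1)=-16; L_yy(-4)=10080, L_yy(0)=-1440, L_yy(2)=720, L_yy(3)=-1260.
Saddle points occur where the two diagonal entries have opposite signs: (-3, -4), (-3, 2), (-2, 0), (-2, 3), (-1, -4), (-1, 2). Count: 6.

6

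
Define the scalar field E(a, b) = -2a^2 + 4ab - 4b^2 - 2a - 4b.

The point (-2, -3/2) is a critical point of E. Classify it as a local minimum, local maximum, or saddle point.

local maximum

The Hessian of E is constant: H = [[-4, 4], [4, -8]].
det(H) = (-4)·(-8) − 4² = 16.
det(H) > 0 and tr(H) = -12 < 0, so H is negative definite and the point is a local maximum.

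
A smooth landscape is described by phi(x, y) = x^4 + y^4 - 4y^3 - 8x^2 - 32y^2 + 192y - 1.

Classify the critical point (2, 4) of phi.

The mixed partial ∂²phi/∂x∂y is 0, so the Hessian at any point is diag(phi_xx, phi_yy) = diag(4(3x^2 - 4), 4(3y^2 - 6y - 16)).
At (2, 4): H = diag(32, 32).
Both eigenvalues are positive, so H is positive definite: a local minimum.

local minimum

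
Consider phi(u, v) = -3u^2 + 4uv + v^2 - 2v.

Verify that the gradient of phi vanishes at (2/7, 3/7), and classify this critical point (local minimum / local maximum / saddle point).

∇phi = (-6u + 4v, 4u + 2v - 2); substituting (2/7, 3/7) gives ∇phi = (0, 0), so (2/7, 3/7) is indeed a critical point.
The Hessian of phi is constant: H = [[-6, 4], [4, 2]].
det(H) = (-6)·2 − 4² = -28.
Since det(H) < 0, H is indefinite and the critical point is a saddle point.

saddle point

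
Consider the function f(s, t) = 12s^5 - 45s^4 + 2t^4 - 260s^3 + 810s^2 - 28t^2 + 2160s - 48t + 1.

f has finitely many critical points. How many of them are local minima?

4

f separates as a function of s plus a function of t, so ∇f=0 decouples.
∂f/∂s = 60(s - 4)(s - 3)(s + 1)(s + 3) = 0 at s ∈ {-3, -1, 3, 4}; ∂f/∂t = 8(t - 3)(t + 1)(t + 2) = 0 at t ∈ {-2, -1, 3}.
The Hessian is diagonal: diag(f_ss, f_tt). Second derivatives: f_ss(-3)=-5040, f_ss(-1)=2400, f_ss(3)=-1440, f_ss(4)=2100; f_tt(-2)=40, f_tt(-1)=-32, f_tt(3)=160.
Local minima occur where both diagonal entries positive: (-1, -2), (-1, 3), (4, -2), (4, 3). Count: 4.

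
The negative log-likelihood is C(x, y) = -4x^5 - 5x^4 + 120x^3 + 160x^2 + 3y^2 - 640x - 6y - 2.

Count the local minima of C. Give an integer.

C separates as a function of x plus a function of y, so ∇C=0 decouples.
∂C/∂x = -20(x - 4)(x - 1)(x + 2)(x + 4) = 0 at x ∈ {-4, -2, 1, 4}; ∂C/∂y = 6(y - 1) = 0 at y ∈ {1}.
The Hessian is diagonal: diag(C_xx, C_yy). Second derivatives: C_xx(-4)=1600, C_xx(-2)=-720, C_xx(1)=900, C_xx(4)=-2880; C_yy(1)=6.
Local minima occur where both diagonal entries positive: (-4, 1), (1, 1). Count: 2.

2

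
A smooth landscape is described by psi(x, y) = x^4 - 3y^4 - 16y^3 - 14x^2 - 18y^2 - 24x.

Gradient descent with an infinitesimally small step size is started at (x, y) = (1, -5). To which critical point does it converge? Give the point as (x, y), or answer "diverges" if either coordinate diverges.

diverges

psi is separable, so gradient descent decouples: x follows -∂psi/∂x, y follows -∂psi/∂y.
∂psi/∂x = 4(x - 3)(x + 1)(x + 2); at x=1 this is -48, so x increases.
∂psi/∂y = -12y(y + 1)(y + 3); at y=-5 this is 480, so y decreases.
The y-coordinate has no critical point in that direction and runs off to infinity.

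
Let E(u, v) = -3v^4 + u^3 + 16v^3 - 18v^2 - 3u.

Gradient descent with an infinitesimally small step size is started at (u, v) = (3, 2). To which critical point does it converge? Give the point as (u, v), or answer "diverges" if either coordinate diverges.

(1, 1)

E is separable, so gradient descent decouples: u follows -∂E/∂u, v follows -∂E/∂v.
∂E/∂u = 3(u - 1)(u + 1); at u=3 this is 24, so u decreases.
∂E/∂v = -12v(v - 3)(v - 1); at v=2 this is 24, so v decreases.
u converges to its nearest critical value 1 (a local min of the u-part); v converges to 1. The iterate converges to (1, 1).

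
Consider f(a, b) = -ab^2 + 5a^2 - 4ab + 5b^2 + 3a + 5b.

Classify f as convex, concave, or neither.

The term -ab^2 is cubic, so the Hessian is not constant.
∂²f/∂b² = -2a + 10, which takes both signs as a varies (negative for sufficiently large a). A diagonal entry of the Hessian changing sign means the Hessian is neither positive- nor negative-semidefinite on all of R^2.

neither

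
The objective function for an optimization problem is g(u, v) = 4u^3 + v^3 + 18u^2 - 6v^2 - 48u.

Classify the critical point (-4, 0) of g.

The mixed partial ∂²g/∂u∂v is 0, so the Hessian at any point is diag(g_uu, g_vv) = diag(12(2u + 3), 6(v - 2)).
At (-4, 0): H = diag(-60, -12).
Both eigenvalues are negative, so H is negative definite: a local maximum.

local maximum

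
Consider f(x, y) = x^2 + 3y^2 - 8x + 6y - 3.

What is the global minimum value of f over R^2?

-22

f(x,y) separates as P(x) + Q(y) − 3, so its minimum is min P + min Q − 3.
P'(x) = 2x - 8 vanishes at x ∈ {4}; Q'(y) = 6y + 6 vanishes at y ∈ {-1}.
Local minima of P (where P''>0): P(4)=-16. Local minima of Q: Q(-1)=-3.
So the global minimum of f is P(4) + Q(-1) − 3 = -16 − 3 − 3 = -22, attained at (4, -1).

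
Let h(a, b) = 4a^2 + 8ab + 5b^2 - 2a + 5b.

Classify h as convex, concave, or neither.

h is quadratic, so its Hessian is the constant matrix H = [[8, 8], [8, 10]].
det(H) = 16, tr(H) = 18.
det(H) > 0 and tr(H) > 0, so H is positive definite everywhere: convex.

convex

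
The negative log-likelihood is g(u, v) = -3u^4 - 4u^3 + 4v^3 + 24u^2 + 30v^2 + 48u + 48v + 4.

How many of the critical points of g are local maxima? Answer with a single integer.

2

g separates as a function of u plus a function of v, so ∇g=0 decouples.
∂g/∂u = -12(u - 2)(u + 1)(u + 2) = 0 at u ∈ {-2, -1, 2}; ∂g/∂v = 12(v + 1)(v + 4) = 0 at v ∈ {-4, -1}.
The Hessian is diagonal: diag(g_uu, g_vv). Second derivatives: g_uu(-2)=-48, g_uu(-1)=36, g_uu(2)=-144; g_vv(-4)=-36, g_vv(-1)=36.
Local maxima occur where both diagonal entries negative: (-2, -4), (2, -4). Count: 2.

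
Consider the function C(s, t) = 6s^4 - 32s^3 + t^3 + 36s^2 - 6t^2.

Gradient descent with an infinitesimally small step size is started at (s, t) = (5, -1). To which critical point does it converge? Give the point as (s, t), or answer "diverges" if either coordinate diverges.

C is separable, so gradient descent decouples: s follows -∂C/∂s, t follows -∂C/∂t.
∂C/∂s = 24s(s - 3)(s - 1); at s=5 this is 960, so s decreases.
∂C/∂t = 3t(t - 4); at t=-1 this is 15, so t decreases.
The t-coordinate has no critical point in that direction and runs off to infinity.

diverges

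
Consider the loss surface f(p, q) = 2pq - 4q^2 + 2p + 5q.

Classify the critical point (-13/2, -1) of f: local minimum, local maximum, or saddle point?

The Hessian of f is constant: H = [[0, 2], [2, -8]].
det(H) = 0·(-8) − 2² = -4.
Since det(H) < 0, H is indefinite and the critical point is a saddle point.

saddle point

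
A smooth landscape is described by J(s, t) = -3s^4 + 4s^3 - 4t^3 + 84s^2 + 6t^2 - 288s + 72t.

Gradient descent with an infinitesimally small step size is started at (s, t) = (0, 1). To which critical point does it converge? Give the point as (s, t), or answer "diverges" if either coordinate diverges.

J is separable, so gradient descent decouples: s follows -∂J/∂s, t follows -∂J/∂t.
∂J/∂s = -12(s - 3)(s - 2)(s + 4); at s=0 this is -288, so s increases.
∂J/∂t = -12(t - 3)(t + 2); at t=1 this is 72, so t decreases.
s converges to its nearest critical value 2 (a local min of the s-part); t converges to -2. The iterate converges to (2, -2).

(2, -2)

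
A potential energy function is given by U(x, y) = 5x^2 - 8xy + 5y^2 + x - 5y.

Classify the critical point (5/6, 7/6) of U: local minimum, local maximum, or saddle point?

The Hessian of U is constant: H = [[10, -8], [-8, 10]].
det(H) = 10·10 − (-8)² = 36.
det(H) > 0 and tr(H) = 20 > 0, so H is positive definite and the point is a local minimum.

local minimum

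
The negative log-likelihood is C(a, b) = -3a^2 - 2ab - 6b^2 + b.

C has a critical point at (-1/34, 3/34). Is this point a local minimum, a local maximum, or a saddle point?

The Hessian of C is constant: H = [[-6, -2], [-2, -12]].
det(H) = (-6)·(-12) − (-2)² = 68.
det(H) > 0 and tr(H) = -18 < 0, so H is negative definite and the point is a local maximum.

local maximum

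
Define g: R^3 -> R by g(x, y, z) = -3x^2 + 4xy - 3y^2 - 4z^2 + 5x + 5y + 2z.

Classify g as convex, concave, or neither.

g is quadratic, so its Hessian is the constant matrix H = [[-6, 4, 0], [4, -6, 0], [0, 0, -8]].
Leading principal minors: -6, 20, -160.
Signs alternate −, +, − ⇒ H ≺ 0 ⇒ concave.

concave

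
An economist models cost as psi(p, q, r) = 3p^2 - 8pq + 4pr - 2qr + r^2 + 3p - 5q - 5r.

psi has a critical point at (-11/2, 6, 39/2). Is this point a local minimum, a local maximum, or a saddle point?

The Hessian is constant: H = [[6, -8, 4], [-8, 0, -2], [4, -2, 2]].
Leading principal minors: Δ₁ = 6, Δ₂ = -64, Δ₃ = -24.
The minors fit neither the all-positive nor the alternating-sign pattern, so H is indefinite: a saddle point.

saddle point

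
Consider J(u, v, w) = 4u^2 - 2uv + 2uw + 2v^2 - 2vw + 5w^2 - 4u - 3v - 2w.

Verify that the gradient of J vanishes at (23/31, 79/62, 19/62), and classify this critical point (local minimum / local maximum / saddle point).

local minimum

∇J = (8u - 2v + 2w - 4, -2u + 4v - 2w - 3, 2u - 2v + 10w - 2); substituting (23/31, 79/62, 19/62) gives ∇J = (0, 0, 0), so (23/31, 79/62, 19/62) is indeed a critical point.
The Hessian is constant: H = [[8, -2, 2], [-2, 4, -2], [2, -2, 10]].
Leading principal minors: Δ₁ = 8, Δ₂ = 28, Δ₃ = 248.
All leading minors are positive, so H is positive definite: a local minimum.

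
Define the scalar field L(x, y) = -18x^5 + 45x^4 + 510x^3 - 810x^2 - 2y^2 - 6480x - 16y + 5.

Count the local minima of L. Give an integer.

0

L separates as a function of x plus a function of y, so ∇L=0 decouples.
∂L/∂x = -90(x - 4)(x - 3)(x + 2)(x + 3) = 0 at x ∈ {-3, -2, 3, 4}; ∂L/∂y = -4(y + 4) = 0 at y ∈ {-4}.
The Hessian is diagonal: diag(L_xx, L_yy). Second derivatives: L_xx(-3)=3780, L_xx(-2)=-2700, L_xx(3)=2700, L_xx(4)=-3780; L_yy(-4)=-4.
Local minima occur where both diagonal entries positive: none. Count: 0.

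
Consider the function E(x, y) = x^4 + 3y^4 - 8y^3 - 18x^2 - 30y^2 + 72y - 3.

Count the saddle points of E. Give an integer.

E separates as a function of x plus a function of y, so ∇E=0 decouples.
∂E/∂x = 4x(x - 3)(x + 3) = 0 at x ∈ {-3, 0, 3}; ∂E/∂y = 12(y - 3)(y - 1)(y + 2) = 0 at y ∈ {-2, 1, 3}.
The Hessian is diagonal: diag(E_xx, E_yy). Second derivatives: E_xx(-3)=72, E_xx(0)=-36, E_xx(3)=72; E_yy(-2)=180, E_yy(1)=-72, E_yy(3)=120.
Saddle points occur where the two diagonal entries have opposite signs: (-3, 1), (0, -2), (0, 3), (3, 1). Count: 4.

4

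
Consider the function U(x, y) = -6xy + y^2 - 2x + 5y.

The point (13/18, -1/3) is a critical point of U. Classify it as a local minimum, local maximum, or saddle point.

The Hessian of U is constant: H = [[0, -6], [-6, 2]].
det(H) = 0·2 − (-6)² = -36.
Since det(H) < 0, H is indefinite and the critical point is a saddle point.

saddle point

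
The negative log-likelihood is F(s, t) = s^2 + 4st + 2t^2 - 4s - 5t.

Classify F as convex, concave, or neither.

neither

F is quadratic, so its Hessian is the constant matrix H = [[2, 4], [4, 4]].
det(H) = -8, tr(H) = 6.
det(H) < 0, so H is indefinite: neither convex nor concave.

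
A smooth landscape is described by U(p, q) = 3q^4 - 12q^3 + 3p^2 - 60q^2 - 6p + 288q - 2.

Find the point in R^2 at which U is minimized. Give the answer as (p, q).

(1, -3)

U(p,q) separates as A(p) + B(q) − 2, so its minimum is min A + min B − 2.
A'(p) = 6p - 6 vanishes at p ∈ {1}; B'(q) = 12(q - 4)(q - 2)(q + 3) vanishes at q ∈ {-3, 2, 4}.
Local minima of A (where A''>0): A(1)=-3. Local minima of B: B(-3)=-837, B(4)=192.
So the global minimum of U is A(1) + B(-3) − 2 = -3 − 837 − 2 = -842, attained at (1, -3).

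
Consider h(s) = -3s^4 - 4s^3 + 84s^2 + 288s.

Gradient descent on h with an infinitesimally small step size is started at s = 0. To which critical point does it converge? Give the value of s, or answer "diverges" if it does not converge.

-2

h'(s) = -12(s - 4)(s + 2)(s + 3), so h'(0) = 288.
Gradient descent moves in the -h' direction, i.e. s is decreasing.
The nearest critical point in that direction is s = -2, where h'' = 72 > 0 (a local minimum). The iterate converges there.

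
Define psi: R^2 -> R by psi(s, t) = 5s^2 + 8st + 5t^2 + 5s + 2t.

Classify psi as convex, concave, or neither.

convex

psi is quadratic, so its Hessian is the constant matrix H = [[10, 8], [8, 10]].
det(H) = 36, tr(H) = 20.
det(H) > 0 and tr(H) > 0, so H is positive definite everywhere: convex.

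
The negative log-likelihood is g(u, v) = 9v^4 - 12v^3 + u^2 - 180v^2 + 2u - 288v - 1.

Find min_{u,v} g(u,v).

g(u,v) separates as P(u) + Q(v) − 1, so its minimum is min P + min Q − 1.
P'(u) = 2u + 2 vanishes at u ∈ {-1}; Q'(v) = 36(v - 4)(v + 1)(v + 2) vanishes at v ∈ {-2, -1, 4}.
Local minima of P (where P''>0): P(-1)=-1. Local minima of Q: Q(-2)=96, Q(4)=-2496.
So the global minimum of g is P(-1) + Q(4) − 1 = -1 − 2496 − 1 = -2498, attained at (-1, 4).

-2498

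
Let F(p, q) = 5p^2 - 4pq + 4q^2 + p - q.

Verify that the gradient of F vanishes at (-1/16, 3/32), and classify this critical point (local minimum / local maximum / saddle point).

local minimum

∇F = (10p - 4q + 1, -4p + 8q - 1); substituting (-1/16, 3/32) gives ∇F = (0, 0), so (-1/16, 3/32) is indeed a critical point.
The Hessian of F is constant: H = [[10, -4], [-4, 8]].
det(H) = 10·8 − (-4)² = 64.
det(H) > 0 and tr(H) = 18 > 0, so H is positive definite and the point is a local minimum.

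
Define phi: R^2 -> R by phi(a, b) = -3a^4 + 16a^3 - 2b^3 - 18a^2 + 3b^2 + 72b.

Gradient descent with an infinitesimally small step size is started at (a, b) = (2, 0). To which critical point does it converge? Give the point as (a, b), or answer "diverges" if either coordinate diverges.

(1, -3)

phi is separable, so gradient descent decouples: a follows -∂phi/∂a, b follows -∂phi/∂b.
∂phi/∂a = -12a(a - 3)(a - 1); at a=2 this is 24, so a decreases.
∂phi/∂b = -6(b - 4)(b + 3); at b=0 this is 72, so b decreases.
a converges to its nearest critical value 1 (a local min of the a-part); b converges to -3. The iterate converges to (1, -3).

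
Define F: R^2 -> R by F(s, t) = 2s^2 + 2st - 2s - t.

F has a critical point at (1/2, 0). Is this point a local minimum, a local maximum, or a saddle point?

The Hessian of F is constant: H = [[4, 2], [2, 0]].
det(H) = 4·0 − 2² = -4.
Since det(H) < 0, H is indefinite and the critical point is a saddle point.

saddle point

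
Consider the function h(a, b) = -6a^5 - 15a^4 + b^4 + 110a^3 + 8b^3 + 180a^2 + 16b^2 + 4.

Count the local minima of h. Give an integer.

h separates as a function of a plus a function of b, so ∇h=0 decouples.
∂h/∂a = -30a(a - 3)(a + 1)(a + 4) = 0 at a ∈ {-4, -1, 0, 3}; ∂h/∂b = 4b(b + 2)(b + 4) = 0 at b ∈ {-4, -2, 0}.
The Hessian is diagonal: diag(h_aa, h_bb). Second derivatives: h_aa(-4)=2520, h_aa(-1)=-360, h_aa(0)=360, h_aa(3)=-2520; h_bb(-4)=32, h_bb(-2)=-16, h_bb(0)=32.
Local minima occur where both diagonal entries positive: (-4, -4), (-4, 0), (0, -4), (0, 0). Count: 4.

4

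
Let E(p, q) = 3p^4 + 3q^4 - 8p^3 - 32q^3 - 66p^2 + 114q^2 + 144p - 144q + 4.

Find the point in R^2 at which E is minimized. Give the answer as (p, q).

(-3, 1)

E(p,q) separates as A(p) + B(q) + 4, so its minimum is min A + min B + 4.
A'(p) = 12(p - 4)(p - 1)(p + 3) vanishes at p ∈ {-3, 1, 4}; B'(q) = 12(q - 4)(q - 3)(q - 1) vanishes at q ∈ {1, 3, 4}.
Local minima of A (where A''>0): A(-3)=-567, A(4)=-224. Local minima of B: B(1)=-59, B(4)=-32.
So the global minimum of E is A(-3) + B(1) + 4 = -567 − 59 + 4 = -622, attained at (-3, 1).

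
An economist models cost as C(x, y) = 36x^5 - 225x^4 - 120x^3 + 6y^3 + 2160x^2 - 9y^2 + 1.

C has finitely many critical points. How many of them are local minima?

C separates as a function of x plus a function of y, so ∇C=0 decouples.
∂C/∂x = 180x(x - 4)(x - 3)(x + 2) = 0 at x ∈ {-2, 0, 3, 4}; ∂C/∂y = 18y(y - 1) = 0 at y ∈ {0, 1}.
The Hessian is diagonal: diag(C_xx, C_yy). Second derivatives: C_xx(-2)=-10800, C_xx(0)=4320, C_xx(3)=-2700, C_xx(4)=4320; C_yy(0)=-18, C_yy(1)=18.
Local minima occur where both diagonal entries positive: (0, 1), (4, 1). Count: 2.

2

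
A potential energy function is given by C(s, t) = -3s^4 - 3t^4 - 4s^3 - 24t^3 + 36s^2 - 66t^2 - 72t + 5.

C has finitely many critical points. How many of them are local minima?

1

C separates as a function of s plus a function of t, so ∇C=0 decouples.
∂C/∂s = -12s(s - 2)(s + 3) = 0 at s ∈ {-3, 0, 2}; ∂C/∂t = -12(t + 1)(t + 2)(t + 3) = 0 at t ∈ {-3, -2, -1}.
The Hessian is diagonal: diag(C_ss, C_tt). Second derivatives: C_ss(-3)=-180, C_ss(0)=72, C_ss(2)=-120; C_tt(-3)=-24, C_tt(-2)=12, C_tt(-1)=-24.
Local minima occur where both diagonal entries positive: (0, -2). Count: 1.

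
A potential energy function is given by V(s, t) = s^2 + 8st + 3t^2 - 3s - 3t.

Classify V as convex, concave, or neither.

neither

V is quadratic, so its Hessian is the constant matrix H = [[2, 8], [8, 6]].
det(H) = -52, tr(H) = 8.
det(H) < 0, so H is indefinite: neither convex nor concave.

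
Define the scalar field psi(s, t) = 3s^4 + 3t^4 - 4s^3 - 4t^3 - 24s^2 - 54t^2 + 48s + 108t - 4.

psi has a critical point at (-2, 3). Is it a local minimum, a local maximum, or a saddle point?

The mixed partial ∂²psi/∂s∂t is 0, so the Hessian at any point is diag(psi_ss, psi_tt) = diag(12(3s^2 - 2s - 4), 12(3t^2 - 2t - 9)).
At (-2, 3): H = diag(144, 144).
Both eigenvalues are positive, so H is positive definite: a local minimum.

local minimum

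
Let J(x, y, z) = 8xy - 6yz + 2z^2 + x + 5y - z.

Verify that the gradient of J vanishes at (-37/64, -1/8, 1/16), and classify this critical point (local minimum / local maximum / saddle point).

saddle point

∇J = (8y + 1, 8x - 6z + 5, -6y + 4z - 1); substituting (-37/64, -1/8, 1/16) gives ∇J = (0, 0, 0), so (-37/64, -1/8, 1/16) is indeed a critical point.
The Hessian is constant: H = [[0, 8, 0], [8, 0, -6], [0, -6, 4]].
Leading principal minors: Δ₁ = 0, Δ₂ = -64, Δ₃ = -256.
The minors fit neither the all-positive nor the alternating-sign pattern, so H is indefinite: a saddle point.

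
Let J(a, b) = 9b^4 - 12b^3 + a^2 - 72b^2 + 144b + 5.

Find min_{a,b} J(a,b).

J(a,b) separates as P(a) + Q(b) + 5, so its minimum is min P + min Q + 5.
P'(a) = 2a vanishes at a ∈ {0}; Q'(b) = 36(b - 2)(b - 1)(b + 2) vanishes at b ∈ {-2, 1, 2}.
Local minima of P (where P''>0): P(0)=0. Local minima of Q: Q(-2)=-336, Q(2)=48.
So the global minimum of J is P(0) + Q(-2) + 5 = 0 − 336 + 5 = -331, attained at (0, -2).

-331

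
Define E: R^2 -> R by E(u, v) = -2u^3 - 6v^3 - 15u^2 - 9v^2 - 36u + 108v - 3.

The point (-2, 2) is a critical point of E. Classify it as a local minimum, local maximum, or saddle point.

The mixed partial ∂²E/∂u∂v is 0, so the Hessian at any point is diag(E_uu, E_vv) = diag(-6(2u + 5), -18(2v + 1)).
At (-2, 2): H = diag(-6, -90).
Both eigenvalues are negative, so H is negative definite: a local maximum.

local maximum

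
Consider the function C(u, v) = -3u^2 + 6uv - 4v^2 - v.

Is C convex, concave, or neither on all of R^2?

concave

C is quadratic, so its Hessian is the constant matrix H = [[-6, 6], [6, -8]].
det(H) = 12, tr(H) = -14.
det(H) > 0 and tr(H) < 0, so H is negative definite everywhere: concave.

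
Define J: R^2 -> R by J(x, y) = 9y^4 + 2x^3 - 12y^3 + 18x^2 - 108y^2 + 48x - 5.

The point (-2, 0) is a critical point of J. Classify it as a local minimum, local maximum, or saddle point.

saddle point

The mixed partial ∂²J/∂x∂y is 0, so the Hessian at any point is diag(J_xx, J_yy) = diag(12(x + 3), 36(3y^2 - 2y - 6)).
At (-2, 0): H = diag(12, -216).
The eigenvalues have opposite signs, so H is indefinite: a saddle point.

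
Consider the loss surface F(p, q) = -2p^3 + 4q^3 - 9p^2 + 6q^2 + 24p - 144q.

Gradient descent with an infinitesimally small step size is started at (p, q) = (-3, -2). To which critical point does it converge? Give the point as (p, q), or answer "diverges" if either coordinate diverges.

(-4, 3)

F is separable, so gradient descent decouples: p follows -∂F/∂p, q follows -∂F/∂q.
∂F/∂p = -6(p - 1)(p + 4); at p=-3 this is 24, so p decreases.
∂F/∂q = 12(q - 3)(q + 4); at q=-2 this is -120, so q increases.
p converges to its nearest critical value -4 (a local min of the p-part); q converges to 3. The iterate converges to (-4, 3).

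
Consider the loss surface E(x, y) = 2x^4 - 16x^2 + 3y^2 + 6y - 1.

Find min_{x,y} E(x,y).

E(x,y) separates as P(x) + Q(y) − 1, so its minimum is min P + min Q − 1.
P'(x) = 8x(x - 2)(x + 2) vanishes at x ∈ {-2, 0, 2}; Q'(y) = 6y + 6 vanishes at y ∈ {-1}.
Local minima of P (where P''>0): P(-2)=-32, P(2)=-32. Local minima of Q: Q(-1)=-3.
So the global minimum of E is P(-2) + Q(-1) − 1 = -32 − 3 − 1 = -36, attained at (-2, -1).

-36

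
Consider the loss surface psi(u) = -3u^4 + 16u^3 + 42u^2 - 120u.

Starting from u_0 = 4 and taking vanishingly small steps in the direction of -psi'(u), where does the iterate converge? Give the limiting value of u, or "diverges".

1

psi'(u) = -12(u - 5)(u - 1)(u + 2), so psi'(4) = 216.
Gradient descent moves in the -psi' direction, i.e. u is decreasing.
The nearest critical point in that direction is u = 1, where psi'' = 144 > 0 (a local minimum). The iterate converges there.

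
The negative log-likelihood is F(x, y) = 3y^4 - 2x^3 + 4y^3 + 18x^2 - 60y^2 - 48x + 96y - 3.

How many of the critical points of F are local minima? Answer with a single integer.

2

F separates as a function of x plus a function of y, so ∇F=0 decouples.
∂F/∂x = -6(x - 4)(x - 2) = 0 at x ∈ {2, 4}; ∂F/∂y = 12(y - 2)(y - 1)(y + 4) = 0 at y ∈ {-4, 1, 2}.
The Hessian is diagonal: diag(F_xx, F_yy). Second derivatives: F_xx(2)=12, F_xx(4)=-12; F_yy(-4)=360, F_yy(1)=-60, F_yy(2)=72.
Local minima occur where both diagonal entries positive: (2, -4), (2, 2). Count: 2.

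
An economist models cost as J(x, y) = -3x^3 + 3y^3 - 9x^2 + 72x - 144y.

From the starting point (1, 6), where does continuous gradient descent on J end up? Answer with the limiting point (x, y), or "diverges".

(-4, 4)

J is separable, so gradient descent decouples: x follows -∂J/∂x, y follows -∂J/∂y.
∂J/∂x = -9(x - 2)(x + 4); at x=1 this is 45, so x decreases.
∂J/∂y = 9(y - 4)(y + 4); at y=6 this is 180, so y decreases.
x converges to its nearest critical value -4 (a local min of the x-part); y converges to 4. The iterate converges to (-4, 4).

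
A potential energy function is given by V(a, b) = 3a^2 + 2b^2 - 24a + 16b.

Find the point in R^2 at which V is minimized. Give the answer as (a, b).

V(a,b) separates as P(a) + Q(b), so its minimum is min P + min Q.
P'(a) = 6a - 24 vanishes at a ∈ {4}; Q'(b) = 4b + 16 vanishes at b ∈ {-4}.
Local minima of P (where P''>0): P(4)=-48. Local minima of Q: Q(-4)=-32.
So the global minimum of V is P(4) + Q(-4) = -48 − 32 = -80, attained at (4, -4).

(4, -4)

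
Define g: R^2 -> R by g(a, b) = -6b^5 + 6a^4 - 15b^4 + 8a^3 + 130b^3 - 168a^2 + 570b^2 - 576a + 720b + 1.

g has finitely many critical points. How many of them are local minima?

g separates as a function of a plus a function of b, so ∇g=0 decouples.
∂g/∂a = 24(a - 4)(a + 2)(a + 3) = 0 at a ∈ {-3, -2, 4}; ∂g/∂b = -30(b - 4)(b + 1)(b + 2)(b + 3) = 0 at b ∈ {-3, -2, -1, 4}.
The Hessian is diagonal: diag(g_aa, g_bb). Second derivatives: g_aa(-3)=168, g_aa(-2)=-144, g_aa(4)=1008; g_bb(-3)=420, g_bb(-2)=-180, g_bb(-1)=300, g_bb(4)=-6300.
Local minima occur where both diagonal entries positive: (-3, -3), (-3, -1), (4, -3), (4, -1). Count: 4.

4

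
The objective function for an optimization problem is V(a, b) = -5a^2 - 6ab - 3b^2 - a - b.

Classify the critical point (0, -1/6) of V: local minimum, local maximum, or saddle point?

The Hessian of V is constant: H = [[-10, -6], [-6, -6]].
det(H) = (-10)·(-6) − (-6)² = 24.
det(H) > 0 and tr(H) = -16 < 0, so H is negative definite and the point is a local maximum.

local maximum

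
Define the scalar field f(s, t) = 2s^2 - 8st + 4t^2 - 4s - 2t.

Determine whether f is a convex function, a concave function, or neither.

neither

f is quadratic, so its Hessian is the constant matrix H = [[4, -8], [-8, 8]].
det(H) = -32, tr(H) = 12.
det(H) < 0, so H is indefinite: neither convex nor concave.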